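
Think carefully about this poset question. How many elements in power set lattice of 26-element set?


Power set = 2^n.
2^26 = 67108864


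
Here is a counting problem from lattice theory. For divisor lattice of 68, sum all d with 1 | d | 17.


Interval [1,17] in divisors of 68: [1, 17]
Sum = 18


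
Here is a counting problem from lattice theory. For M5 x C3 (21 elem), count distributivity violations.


Distributive law: a ^ (b v c) = (a ^ b) v (a ^ c).
Check all 21^3 = 9261 ordered triples (a,b,c).
  e.g. a=(a1,0), b=(a2,0), c=(a3,0): lhs=(a1,0) != rhs=(0,0)
  e.g. a=(a1,0), b=(a2,0), c=(a3,1): lhs=(a1,0) != rhs=(0,0)
Total violating triples: 1620


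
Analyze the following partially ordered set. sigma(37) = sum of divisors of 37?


sigma(n) = sum of divisors.
Divisors of 37: [1, 37]
Sum = 38


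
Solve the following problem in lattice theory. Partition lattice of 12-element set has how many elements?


B(n) = number of set partitions of an n-element set.
B(n) satisfies the recurrence: B(n+1) = sum_k C(n,k)*B(k).
B(12) = 4213597


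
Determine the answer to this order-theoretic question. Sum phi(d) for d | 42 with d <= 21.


Divisors of 42 up to 21: [1, 2, 3, 6, 7, 14, 21]
phi values: [1, 1, 2, 2, 6, 6, 12]
Sum = 30


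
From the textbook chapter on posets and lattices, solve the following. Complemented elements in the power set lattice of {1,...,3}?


An element a is complemented if some b has a meet b = bottom, a join b = top.
every subset A has complement S\A, so all elements are complemented.
Complemented elements: {}, {1}, {2}, {3}, {1,2}, {1,3}, ... (2 more)
Count: 8


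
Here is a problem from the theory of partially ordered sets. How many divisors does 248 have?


Divisors of 248: [1, 2, 4, 8, 31, 62, 124, 248]
Count: 8


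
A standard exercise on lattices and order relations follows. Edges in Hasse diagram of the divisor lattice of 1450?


A cover relation a -< b holds when a < b with no c strictly between.
Cover relations:
  1 -< 2
  1 -< 5
  1 -< 29
  2 -< 10
  2 -< 58
  5 -< 10
  5 -< 25
  5 -< 145
  ...12 more
Total: 20


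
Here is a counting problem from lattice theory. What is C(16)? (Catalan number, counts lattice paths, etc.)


C(n) = C(2n, n) / (n+1).
C(32, 16) = 601080390
C(16) = 601080390 / 17 = 35357670


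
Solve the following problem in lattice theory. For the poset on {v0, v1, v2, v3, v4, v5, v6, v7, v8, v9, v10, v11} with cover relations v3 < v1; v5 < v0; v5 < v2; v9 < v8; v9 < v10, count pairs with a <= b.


The order relation is {(a,b) : a <= b}, reflexive so it includes (a,a).
Examples: (v0,v0), (v1,v1), (v10,v10), (v11,v11), (v2,v2), ...
Total ordered pairs: 17


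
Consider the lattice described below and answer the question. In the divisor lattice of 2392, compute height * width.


Height = length of longest chain minus 1; width = size of largest antichain.
A maximum chain: 1 | 23 | 299 | 598 | 1196 | 2392  (height 5).
A maximum antichain: {4, 26, 46, 299}  (width 4).
Product = 5 * 4 = 20


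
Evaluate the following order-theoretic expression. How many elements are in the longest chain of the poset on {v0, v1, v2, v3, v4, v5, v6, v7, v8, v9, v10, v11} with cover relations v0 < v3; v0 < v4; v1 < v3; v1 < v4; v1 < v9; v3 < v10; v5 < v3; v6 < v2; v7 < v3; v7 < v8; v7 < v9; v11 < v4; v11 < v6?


A chain is a totally ordered subset; we count the number of elements in a maximum chain.
Compute, for each element x, the size of the longest chain ending at x:
  v0: 1
  v1: 1
  v5: 1
  v7: 1
  v11: 1
  v6: 2
  ...
A maximum chain: v11 < v6 < v2
Number of elements in the longest chain: 3


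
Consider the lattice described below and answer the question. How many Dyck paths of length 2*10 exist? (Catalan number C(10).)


C(n) = C(2n, n) / (n+1).
C(20, 10) = 184756
C(10) = 184756 / 11 = 16796


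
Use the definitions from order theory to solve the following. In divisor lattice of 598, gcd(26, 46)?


Meet=gcd.
gcd(26,46)=2


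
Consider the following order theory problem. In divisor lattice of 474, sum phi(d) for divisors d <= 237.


Divisors of 474 up to 237: [1, 2, 3, 6, 79, 158, 237]
phi values: [1, 1, 2, 2, 78, 78, 156]
Sum = 318


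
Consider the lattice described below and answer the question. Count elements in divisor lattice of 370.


Divisors of 370: [1, 2, 5, 10, 37, 74, 185, 370]
Count: 8


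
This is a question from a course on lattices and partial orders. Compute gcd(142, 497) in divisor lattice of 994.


In a divisor lattice, meet = gcd (greatest common divisor).
By Euclidean algorithm or factoring: gcd(142,497) = 71


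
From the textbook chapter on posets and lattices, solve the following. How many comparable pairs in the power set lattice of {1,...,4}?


A comparable pair {a,b} has a < b or b < a in the order.
Count unordered pairs where one element is strictly below the other.
Examples: {{},{1}}, {{},{2}}, {{},{3}}, {{},{4}}, ...
Total comparable pairs: 65


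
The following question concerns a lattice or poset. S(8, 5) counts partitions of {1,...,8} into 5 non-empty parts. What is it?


S(n,k) = k*S(n-1,k) + S(n-1,k-1).
S(7,5) = 140, S(7,4) = 350
S(8,5) = 5*140 + 350 = 700 + 350
S(8,5) = 1050


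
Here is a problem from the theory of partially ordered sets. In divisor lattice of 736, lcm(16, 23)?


Join=lcm.
gcd(16,23)=1
lcm=368


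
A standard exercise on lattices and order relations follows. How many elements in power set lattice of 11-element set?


Power set = 2^n.
2^11 = 2048


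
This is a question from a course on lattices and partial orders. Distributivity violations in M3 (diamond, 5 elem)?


Distributive law: a ^ (b v c) = (a ^ b) v (a ^ c).
Check all 5^3 = 125 ordered triples (a,b,c).
  e.g. a=a1, b=a2, c=a3: lhs=a1 != rhs=0
  e.g. a=a1, b=a3, c=a2: lhs=a1 != rhs=0
Total violating triples: 6


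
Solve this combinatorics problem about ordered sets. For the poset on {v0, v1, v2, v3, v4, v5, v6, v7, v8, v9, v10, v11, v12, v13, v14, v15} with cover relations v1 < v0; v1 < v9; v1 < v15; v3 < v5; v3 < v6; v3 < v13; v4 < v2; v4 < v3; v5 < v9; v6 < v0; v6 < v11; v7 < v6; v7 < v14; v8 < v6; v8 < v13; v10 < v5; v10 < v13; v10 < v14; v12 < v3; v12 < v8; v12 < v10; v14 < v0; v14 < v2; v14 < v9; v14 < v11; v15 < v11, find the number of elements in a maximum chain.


A chain is a totally ordered subset; we count the number of elements in a maximum chain.
Compute, for each element x, the size of the longest chain ending at x:
  v1: 1
  v4: 1
  v7: 1
  v12: 1
  v8: 2
  v10: 2
  ...
A maximum chain: v4 < v3 < v6 < v0
Number of elements in the longest chain: 4


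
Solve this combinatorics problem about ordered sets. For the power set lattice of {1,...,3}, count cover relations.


A cover relation a -< b holds when a < b with no c strictly between.
Cover relations:
  {} -< {1}
  {} -< {2}
  {} -< {3}
  {1} -< {1,2}
  {1} -< {1,3}
  {2} -< {1,2}
  {2} -< {2,3}
  {3} -< {1,3}
  ...4 more
Total: 12


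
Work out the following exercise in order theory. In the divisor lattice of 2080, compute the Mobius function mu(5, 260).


In a divisor lattice, mu(a,b) = mu(b/a) where mu is the classical Mobius function.
b/a = 260/5 = 52
Prime factorization of 52: primes [2, 13]
52 is not squarefree, so mu(52) = 0


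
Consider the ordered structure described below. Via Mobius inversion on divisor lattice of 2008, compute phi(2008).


phi(n) = n * prod_{p|n} (1 - 1/p).
Prime divisors of 2008: [2, 251]
phi(2008) = 2008 * (1 - 1/2) * (1 - 1/251)
phi(2008) = 1000


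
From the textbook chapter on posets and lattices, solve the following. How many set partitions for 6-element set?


B(n) = number of set partitions of an n-element set.
B(n) satisfies the recurrence: B(n+1) = sum_k C(n,k)*B(k).
B(6) = 203


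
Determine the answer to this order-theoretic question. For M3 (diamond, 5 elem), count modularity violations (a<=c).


Modular law: if a <= c then a v (b ^ c) = (a v b) ^ c.
Check all triples (a,b,c) with a <= c among 5 elements.
This lattice is modular (diamonds M_m and their chain-products are modular).
Total violating triples: 0


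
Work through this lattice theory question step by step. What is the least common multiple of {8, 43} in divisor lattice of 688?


In a divisor lattice, join = lcm (least common multiple).
Compute lcm iteratively: start with first element, then lcm(current, next).
Elements: [8, 43]
lcm(8,43) = 344
Final lcm = 344


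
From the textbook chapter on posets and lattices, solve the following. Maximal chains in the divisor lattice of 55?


A maximal chain goes from the minimum element to a maximal element via cover relations.
Counting all min-to-max paths in the cover graph.
Total maximal chains: 2


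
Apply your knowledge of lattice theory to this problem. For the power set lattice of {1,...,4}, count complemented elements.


An element a is complemented if some b has a meet b = bottom, a join b = top.
every subset A has complement S\A, so all elements are complemented.
Complemented elements: {}, {1}, {2}, {3}, {4}, {1,2}, ... (10 more)
Count: 16


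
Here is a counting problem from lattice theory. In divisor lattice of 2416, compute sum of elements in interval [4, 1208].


Interval [4,1208] in divisors of 2416: [4, 8, 604, 1208]
Sum = 1824


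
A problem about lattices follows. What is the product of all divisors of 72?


Divisors of 72: [1, 2, 3, 4, 6, 8, 9, 12, 18, 24, 36, 72]
Product = n^(d(n)/2) = 72^(12/2)
Product = 139314069504


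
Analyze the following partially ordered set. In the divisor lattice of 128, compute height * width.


Height = length of longest chain minus 1; width = size of largest antichain.
A maximum chain: 1 | 2 | 4 | 8 | 16 | 32 | 64 | 128  (height 7).
A maximum antichain: {1}  (width 1).
Product = 7 * 1 = 7


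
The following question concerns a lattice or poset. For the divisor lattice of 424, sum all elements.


sigma(n) = sum of divisors.
Divisors of 424: [1, 2, 4, 8, 53, 106, 212, 424]
Sum = 810


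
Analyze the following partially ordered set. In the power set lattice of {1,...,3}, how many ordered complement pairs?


Complement pair (a,b): a meet b = bottom, a join b = top.
Here: A intersect B = {} and A union B = {1,...,3}.
Pairs found: ({},{1,2,3}), ({1},{2,3}), ({2},{1,3}), ({3},{1,2}), ... (4 more)
Total ordered pairs: 8


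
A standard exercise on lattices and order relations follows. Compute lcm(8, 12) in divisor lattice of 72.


In a divisor lattice, join = lcm (least common multiple).
gcd(8,12) = 4
lcm(8,12) = 8*12/gcd = 96/4 = 24


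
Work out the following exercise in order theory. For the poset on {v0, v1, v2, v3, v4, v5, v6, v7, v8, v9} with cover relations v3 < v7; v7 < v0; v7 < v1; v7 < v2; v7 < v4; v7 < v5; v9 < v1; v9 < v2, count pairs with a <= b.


The order relation is {(a,b) : a <= b}, reflexive so it includes (a,a).
Examples: (v0,v0), (v1,v1), (v2,v2), (v3,v0), (v3,v1), ...
Total ordered pairs: 23


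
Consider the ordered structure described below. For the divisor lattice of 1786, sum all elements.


sigma(n) = sum of divisors.
Divisors of 1786: [1, 2, 19, 38, 47, 94, 893, 1786]
Sum = 2880


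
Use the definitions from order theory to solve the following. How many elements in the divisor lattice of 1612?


Divisors of 1612: [1, 2, 4, 13, 26, 31, 52, 62, 124, 403, 806, 1612]
Count: 12


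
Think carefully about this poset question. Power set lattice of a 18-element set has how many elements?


Power set = 2^n.
2^18 = 262144


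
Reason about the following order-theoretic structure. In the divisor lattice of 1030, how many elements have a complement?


An element a is complemented if some b has a meet b = bottom, a join b = top.
a is complemented iff gcd(a, n/a)=1, i.e. a is a unitary divisor of 1030.
Complemented elements: 1, 2, 5, 10, 103, 206, ... (2 more)
Count: 8


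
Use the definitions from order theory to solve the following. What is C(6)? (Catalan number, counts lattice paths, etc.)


C(n) = C(2n, n) / (n+1).
C(12, 6) = 924
C(6) = 924 / 7 = 132


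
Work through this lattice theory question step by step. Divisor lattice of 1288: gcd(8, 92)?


Meet=gcd.
gcd(8,92)=4


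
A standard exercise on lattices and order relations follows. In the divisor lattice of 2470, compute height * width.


Height = length of longest chain minus 1; width = size of largest antichain.
A maximum chain: 1 | 19 | 247 | 1235 | 2470  (height 4).
A maximum antichain: {10, 26, 38, 65, 95, 247}  (width 6).
Product = 4 * 6 = 24


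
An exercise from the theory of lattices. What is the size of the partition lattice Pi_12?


B(n) = number of set partitions of an n-element set.
B(n) satisfies the recurrence: B(n+1) = sum_k C(n,k)*B(k).
B(12) = 4213597


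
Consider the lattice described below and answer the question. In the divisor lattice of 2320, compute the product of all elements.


Divisors of 2320: [1, 2, 4, 5, 8, 10, 16, 20, 29, 40, 58, 80, 116, 145, 232, 290, 464, 580, 1160, 2320]
Product = n^(d(n)/2) = 2320^(20/2)
Product = 4517309520537513613066240000000000


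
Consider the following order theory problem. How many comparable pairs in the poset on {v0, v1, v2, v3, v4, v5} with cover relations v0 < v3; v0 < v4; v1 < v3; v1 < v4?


A comparable pair {a,b} has a < b or b < a in the order.
Count unordered pairs where one element is strictly below the other.
Examples: {v0,v3}, {v0,v4}, {v1,v3}, {v1,v4}
Total comparable pairs: 4


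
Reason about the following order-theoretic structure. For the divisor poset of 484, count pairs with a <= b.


The order relation is {(a,b) : a <= b}, reflexive so it includes (a,a).
Examples: (1,1), (1,11), (1,121), (1,2), (1,22), ...
Total ordered pairs: 36


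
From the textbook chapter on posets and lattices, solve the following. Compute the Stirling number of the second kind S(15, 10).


S(n,k) = k*S(n-1,k) + S(n-1,k-1).
S(14,10) = 752752, S(14,9) = 5135130
S(15,10) = 10*752752 + 5135130 = 7527520 + 5135130
S(15,10) = 12662650


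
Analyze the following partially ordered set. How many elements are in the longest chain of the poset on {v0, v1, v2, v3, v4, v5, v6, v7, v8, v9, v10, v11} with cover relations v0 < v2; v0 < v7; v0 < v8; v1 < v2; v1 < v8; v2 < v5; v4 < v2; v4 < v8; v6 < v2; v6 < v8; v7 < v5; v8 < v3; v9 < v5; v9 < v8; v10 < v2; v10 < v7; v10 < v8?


A chain is a totally ordered subset; we count the number of elements in a maximum chain.
Compute, for each element x, the size of the longest chain ending at x:
  v0: 1
  v1: 1
  v4: 1
  v6: 1
  v9: 1
  v10: 1
  ...
A maximum chain: v0 < v8 < v3
Number of elements in the longest chain: 3


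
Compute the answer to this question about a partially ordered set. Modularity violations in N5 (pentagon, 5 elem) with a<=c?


Modular law: if a <= c then a v (b ^ c) = (a v b) ^ c.
Check all triples (a,b,c) with a <= c among 5 elements.
  e.g. a=a, b=c, c=b: lhs=a != rhs=b
Total violating triples: 1


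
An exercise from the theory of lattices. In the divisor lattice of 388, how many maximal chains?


A maximal chain goes from the minimum element to a maximal element via cover relations.
Counting all min-to-max paths in the cover graph.
Total maximal chains: 3


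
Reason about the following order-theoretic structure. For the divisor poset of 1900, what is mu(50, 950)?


In a divisor lattice, mu(a,b) = mu(b/a) where mu is the classical Mobius function.
b/a = 950/50 = 19
Prime factorization of 19: primes [19]
19 is squarefree with 1 prime factor(s), so mu(19) = (-1)^1 = -1


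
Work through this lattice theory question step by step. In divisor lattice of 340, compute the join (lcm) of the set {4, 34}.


In a divisor lattice, join = lcm (least common multiple).
Compute lcm iteratively: start with first element, then lcm(current, next).
Elements: [4, 34]
lcm(4,34) = 68
Final lcm = 68


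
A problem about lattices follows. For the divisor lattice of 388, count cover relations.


A cover relation a -< b holds when a < b with no c strictly between.
Cover relations:
  1 -< 2
  1 -< 97
  2 -< 4
  2 -< 194
  4 -< 388
  97 -< 194
  194 -< 388
Total: 7


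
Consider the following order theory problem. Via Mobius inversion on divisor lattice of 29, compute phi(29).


phi(n) = n * prod_{p|n} (1 - 1/p).
Prime divisors of 29: [29]
phi(29) = 29 * (1 - 1/29)
phi(29) = 28


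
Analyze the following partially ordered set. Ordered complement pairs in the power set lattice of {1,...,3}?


Complement pair (a,b): a meet b = bottom, a join b = top.
Here: A intersect B = {} and A union B = {1,...,3}.
Pairs found: ({},{1,2,3}), ({1},{2,3}), ({2},{1,3}), ({3},{1,2}), ... (4 more)
Total ordered pairs: 8


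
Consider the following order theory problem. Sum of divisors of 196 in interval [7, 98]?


Interval [7,98] in divisors of 196: [7, 14, 49, 98]
Sum = 168


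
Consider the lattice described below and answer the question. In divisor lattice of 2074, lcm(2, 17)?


Join=lcm.
gcd(2,17)=1
lcm=34


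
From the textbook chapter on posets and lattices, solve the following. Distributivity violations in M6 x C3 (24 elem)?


Distributive law: a ^ (b v c) = (a ^ b) v (a ^ c).
Check all 24^3 = 13824 ordered triples (a,b,c).
  e.g. a=(a1,0), b=(a2,0), c=(a3,0): lhs=(a1,0) != rhs=(0,0)
  e.g. a=(a1,0), b=(a2,0), c=(a3,1): lhs=(a1,0) != rhs=(0,0)
Total violating triples: 3240


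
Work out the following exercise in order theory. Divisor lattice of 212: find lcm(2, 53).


In a divisor lattice, join = lcm (least common multiple).
gcd(2,53) = 1
lcm(2,53) = 2*53/gcd = 106/1 = 106


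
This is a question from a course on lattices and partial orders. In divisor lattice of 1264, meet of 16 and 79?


In a divisor lattice, meet = gcd (greatest common divisor).
By Euclidean algorithm or factoring: gcd(16,79) = 1


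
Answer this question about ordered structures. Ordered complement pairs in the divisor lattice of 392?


Complement pair (a,b): a meet b = bottom, a join b = top.
Here: gcd(a,b)=1 and lcm(a,b)=392, i.e. a*b=392 with a,b coprime.
Pairs found: (1,392), (8,49), (49,8), (392,1)
Total ordered pairs: 4


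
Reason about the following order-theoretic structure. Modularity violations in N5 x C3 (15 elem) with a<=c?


Modular law: if a <= c then a v (b ^ c) = (a v b) ^ c.
Check all triples (a,b,c) with a <= c among 15 elements.
  e.g. a=(a,0), b=(c,0), c=(b,0): lhs=(a,0) != rhs=(b,0)
  e.g. a=(a,0), b=(c,1), c=(b,0): lhs=(a,0) != rhs=(b,0)
Total violating triples: 18


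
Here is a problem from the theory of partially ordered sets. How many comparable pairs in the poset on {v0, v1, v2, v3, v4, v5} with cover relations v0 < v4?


A comparable pair {a,b} has a < b or b < a in the order.
Count unordered pairs where one element is strictly below the other.
Examples: {v0,v4}
Total comparable pairs: 1


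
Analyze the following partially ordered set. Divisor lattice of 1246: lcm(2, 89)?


Join=lcm.
gcd(2,89)=1
lcm=178


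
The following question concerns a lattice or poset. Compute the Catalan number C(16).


C(n) = C(2n, n) / (n+1).
C(32, 16) = 601080390
C(16) = 601080390 / 17 = 35357670


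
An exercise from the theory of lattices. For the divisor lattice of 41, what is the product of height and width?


Height = length of longest chain minus 1; width = size of largest antichain.
A maximum chain: 1 | 41  (height 1).
A maximum antichain: {1}  (width 1).
Product = 1 * 1 = 1


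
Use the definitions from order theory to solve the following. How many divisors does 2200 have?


Divisors of 2200: [1, 2, 4, 5, 8, 10, 11, 20, 22, 25, 40, 44, 50, 55, 88, 100, 110, 200, 220, 275, 440, 550, 1100, 2200]
Count: 24


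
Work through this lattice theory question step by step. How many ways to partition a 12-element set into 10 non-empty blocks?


S(n,k) = k*S(n-1,k) + S(n-1,k-1).
S(11,10) = 55, S(11,9) = 1155
S(12,10) = 10*55 + 1155 = 550 + 1155
S(12,10) = 1705


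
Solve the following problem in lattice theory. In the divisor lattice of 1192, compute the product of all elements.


Divisors of 1192: [1, 2, 4, 8, 149, 298, 596, 1192]
Product = n^(d(n)/2) = 1192^(8/2)
Product = 2018854506496


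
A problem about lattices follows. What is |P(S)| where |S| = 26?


Power set = 2^n.
2^26 = 67108864


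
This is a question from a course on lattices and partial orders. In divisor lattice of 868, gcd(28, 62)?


Meet=gcd.
gcd(28,62)=2


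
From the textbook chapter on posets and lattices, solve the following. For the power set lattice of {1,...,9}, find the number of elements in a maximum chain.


A chain is a totally ordered subset; we count the number of elements in a maximum chain.
Compute, for each element x, the size of the longest chain ending at x:
  {}: 1
  {1}: 2
  {2}: 2
  {3}: 2
  {4}: 2
  {5}: 2
  ...
A maximum chain: {} < {1} < {1,2} < {1,2,3} < {1,2,3,4} < {1,2,3,4,5} < {1,2,3,4,5,6} < {1,2,3,4,5,6,7} < {1,2,3,4,5,6,7,8} < {1,2,3,4,5,6,7,8,9}
Number of elements in the longest chain: 10


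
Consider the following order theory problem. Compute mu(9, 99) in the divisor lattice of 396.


In a divisor lattice, mu(a,b) = mu(b/a) where mu is the classical Mobius function.
b/a = 99/9 = 11
Prime factorization of 11: primes [11]
11 is squarefree with 1 prime factor(s), so mu(11) = (-1)^1 = -1


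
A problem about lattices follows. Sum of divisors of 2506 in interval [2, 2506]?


Interval [2,2506] in divisors of 2506: [2, 14, 358, 2506]
Sum = 2880


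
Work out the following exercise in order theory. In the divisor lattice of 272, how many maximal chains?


A maximal chain goes from the minimum element to a maximal element via cover relations.
Counting all min-to-max paths in the cover graph.
Total maximal chains: 5


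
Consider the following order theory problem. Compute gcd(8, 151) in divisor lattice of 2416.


In a divisor lattice, meet = gcd (greatest common divisor).
By Euclidean algorithm or factoring: gcd(8,151) = 1


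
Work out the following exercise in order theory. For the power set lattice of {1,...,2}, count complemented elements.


An element a is complemented if some b has a meet b = bottom, a join b = top.
every subset A has complement S\A, so all elements are complemented.
Complemented elements: {}, {1}, {2}, {1,2}
Count: 4


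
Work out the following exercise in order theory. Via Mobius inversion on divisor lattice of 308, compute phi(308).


phi(n) = n * prod_{p|n} (1 - 1/p).
Prime divisors of 308: [2, 7, 11]
phi(308) = 308 * (1 - 1/2) * (1 - 1/7) * (1 - 1/11)
phi(308) = 120


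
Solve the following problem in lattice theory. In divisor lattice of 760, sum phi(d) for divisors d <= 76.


Divisors of 760 up to 76: [1, 2, 4, 5, 8, 10, 19, 20, 38, 40, 76]
phi values: [1, 1, 2, 4, 4, 4, 18, 8, 18, 16, 36]
Sum = 112


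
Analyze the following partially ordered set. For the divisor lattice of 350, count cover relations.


A cover relation a -< b holds when a < b with no c strictly between.
Cover relations:
  1 -< 2
  1 -< 5
  1 -< 7
  2 -< 10
  2 -< 14
  5 -< 10
  5 -< 25
  5 -< 35
  ...12 more
Total: 20


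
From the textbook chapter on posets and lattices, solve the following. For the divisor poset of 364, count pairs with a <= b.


The order relation is {(a,b) : a <= b}, reflexive so it includes (a,a).
Examples: (1,1), (1,13), (1,14), (1,182), (1,2), ...
Total ordered pairs: 54


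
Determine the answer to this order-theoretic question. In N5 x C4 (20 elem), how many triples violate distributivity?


Distributive law: a ^ (b v c) = (a ^ b) v (a ^ c).
Check all 20^3 = 8000 ordered triples (a,b,c).
  e.g. a=(b,0), b=(a,0), c=(c,0): lhs=(b,0) != rhs=(a,0)
  e.g. a=(b,0), b=(a,0), c=(c,1): lhs=(b,0) != rhs=(a,0)
Total violating triples: 128


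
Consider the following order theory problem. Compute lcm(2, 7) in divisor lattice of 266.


In a divisor lattice, join = lcm (least common multiple).
gcd(2,7) = 1
lcm(2,7) = 2*7/gcd = 14/1 = 14


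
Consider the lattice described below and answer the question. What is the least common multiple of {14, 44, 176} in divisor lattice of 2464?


In a divisor lattice, join = lcm (least common multiple).
Compute lcm iteratively: start with first element, then lcm(current, next).
Elements: [14, 44, 176]
lcm(14,44) = 308
lcm(308,176) = 1232
Final lcm = 1232


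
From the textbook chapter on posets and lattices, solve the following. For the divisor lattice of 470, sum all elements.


sigma(n) = sum of divisors.
Divisors of 470: [1, 2, 5, 10, 47, 94, 235, 470]
Sum = 864


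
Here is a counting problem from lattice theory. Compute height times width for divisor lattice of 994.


Height = length of longest chain minus 1; width = size of largest antichain.
A maximum chain: 1 | 71 | 497 | 994  (height 3).
A maximum antichain: {2, 7, 71}  (width 3).
Product = 3 * 3 = 9


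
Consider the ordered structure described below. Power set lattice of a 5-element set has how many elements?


Power set = 2^n.
2^5 = 32


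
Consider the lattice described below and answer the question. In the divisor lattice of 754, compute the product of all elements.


Divisors of 754: [1, 2, 13, 26, 29, 58, 377, 754]
Product = n^(d(n)/2) = 754^(8/2)
Product = 323210442256


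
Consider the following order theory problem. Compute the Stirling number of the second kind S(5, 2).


S(n,k) = k*S(n-1,k) + S(n-1,k-1).
S(4,2) = 7, S(4,1) = 1
S(5,2) = 2*7 + 1 = 14 + 1
S(5,2) = 15


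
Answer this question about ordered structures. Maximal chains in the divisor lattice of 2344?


A maximal chain goes from the minimum element to a maximal element via cover relations.
Counting all min-to-max paths in the cover graph.
Total maximal chains: 4


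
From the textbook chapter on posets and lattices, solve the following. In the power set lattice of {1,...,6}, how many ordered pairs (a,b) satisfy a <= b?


The order relation is {(a,b) : a <= b}, reflexive so it includes (a,a).
Examples: ({},{}), ({},{1,2}), ({},{1,2,3}), ({},{1,2,3,4}), ({},{1,2,3,4,5}), ...
Total ordered pairs: 729


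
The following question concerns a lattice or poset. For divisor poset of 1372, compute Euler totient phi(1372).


phi(n) = n * prod_{p|n} (1 - 1/p).
Prime divisors of 1372: [2, 7]
phi(1372) = 1372 * (1 - 1/2) * (1 - 1/7)
phi(1372) = 588


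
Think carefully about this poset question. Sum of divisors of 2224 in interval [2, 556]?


Interval [2,556] in divisors of 2224: [2, 4, 278, 556]
Sum = 840


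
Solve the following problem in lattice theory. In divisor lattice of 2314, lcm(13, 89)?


Join=lcm.
gcd(13,89)=1
lcm=1157


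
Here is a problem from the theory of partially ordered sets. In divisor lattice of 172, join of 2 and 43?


In a divisor lattice, join = lcm (least common multiple).
gcd(2,43) = 1
lcm(2,43) = 2*43/gcd = 86/1 = 86


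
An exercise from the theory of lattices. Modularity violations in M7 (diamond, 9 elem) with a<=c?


Modular law: if a <= c then a v (b ^ c) = (a v b) ^ c.
Check all triples (a,b,c) with a <= c among 9 elements.
This lattice is modular (diamonds M_m and their chain-products are modular).
Total violating triples: 0


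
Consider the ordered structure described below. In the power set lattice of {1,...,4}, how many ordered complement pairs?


Complement pair (a,b): a meet b = bottom, a join b = top.
Here: A intersect B = {} and A union B = {1,...,4}.
Pairs found: ({},{1,2,3,4}), ({1},{2,3,4}), ({2},{1,3,4}), ({3},{1,2,4}), ... (12 more)
Total ordered pairs: 16


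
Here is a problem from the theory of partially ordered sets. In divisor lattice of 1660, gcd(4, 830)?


Meet=gcd.
gcd(4,830)=2


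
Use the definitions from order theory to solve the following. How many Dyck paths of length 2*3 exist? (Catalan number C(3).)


C(n) = C(2n, n) / (n+1).
C(6, 3) = 20
C(3) = 20 / 4 = 5


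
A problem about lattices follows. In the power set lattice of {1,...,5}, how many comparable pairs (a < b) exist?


A comparable pair {a,b} has a < b or b < a in the order.
Count unordered pairs where one element is strictly below the other.
Examples: {{},{1}}, {{},{2}}, {{},{3}}, {{},{4}}, ...
Total comparable pairs: 211


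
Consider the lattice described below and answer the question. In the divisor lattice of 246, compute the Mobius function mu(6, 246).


In a divisor lattice, mu(a,b) = mu(b/a) where mu is the classical Mobius function.
b/a = 246/6 = 41
Prime factorization of 41: primes [41]
41 is squarefree with 1 prime factor(s), so mu(41) = (-1)^1 = -1


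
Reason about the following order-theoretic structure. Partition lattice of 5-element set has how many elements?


B(n) = number of set partitions of an n-element set.
B(n) satisfies the recurrence: B(n+1) = sum_k C(n,k)*B(k).
B(5) = 52


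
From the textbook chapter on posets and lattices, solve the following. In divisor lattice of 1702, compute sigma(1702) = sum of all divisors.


sigma(n) = sum of divisors.
Divisors of 1702: [1, 2, 23, 37, 46, 74, 851, 1702]
Sum = 2736


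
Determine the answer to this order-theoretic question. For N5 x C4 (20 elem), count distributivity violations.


Distributive law: a ^ (b v c) = (a ^ b) v (a ^ c).
Check all 20^3 = 8000 ordered triples (a,b,c).
  e.g. a=(b,0), b=(a,0), c=(c,0): lhs=(b,0) != rhs=(a,0)
  e.g. a=(b,0), b=(a,0), c=(c,1): lhs=(b,0) != rhs=(a,0)
Total violating triples: 128


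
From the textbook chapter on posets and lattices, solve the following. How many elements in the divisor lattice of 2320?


Divisors of 2320: [1, 2, 4, 5, 8, 10, 16, 20, 29, 40, 58, 80, 116, 145, 232, 290, 464, 580, 1160, 2320]
Count: 20


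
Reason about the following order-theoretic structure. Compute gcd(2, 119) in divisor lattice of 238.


In a divisor lattice, meet = gcd (greatest common divisor).
By Euclidean algorithm or factoring: gcd(2,119) = 1


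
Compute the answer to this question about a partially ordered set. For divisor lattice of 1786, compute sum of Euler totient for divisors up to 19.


Divisors of 1786 up to 19: [1, 2, 19]
phi values: [1, 1, 18]
Sum = 20


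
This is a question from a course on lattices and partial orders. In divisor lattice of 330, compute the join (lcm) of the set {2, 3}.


In a divisor lattice, join = lcm (least common multiple).
Compute lcm iteratively: start with first element, then lcm(current, next).
Elements: [2, 3]
lcm(2,3) = 6
Final lcm = 6


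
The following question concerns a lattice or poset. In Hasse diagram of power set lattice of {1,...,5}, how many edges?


A cover relation a -< b holds when a < b with no c strictly between.
Cover relations:
  {} -< {1}
  {} -< {2}
  {} -< {3}
  {} -< {4}
  {} -< {5}
  {1} -< {1,2}
  {1} -< {1,3}
  {1} -< {1,4}
  ...72 more
Total: 80


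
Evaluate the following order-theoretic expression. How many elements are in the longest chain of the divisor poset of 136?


A chain is a totally ordered subset; we count the number of elements in a maximum chain.
Compute, for each element x, the size of the longest chain ending at x:
  1: 1
  2: 2
  17: 2
  4: 3
  8: 4
  34: 3
  ...
A maximum chain: 1 < 2 < 4 < 8 < 136
Number of elements in the longest chain: 5


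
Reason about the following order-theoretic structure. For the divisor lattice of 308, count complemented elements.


An element a is complemented if some b has a meet b = bottom, a join b = top.
a is complemented iff gcd(a, n/a)=1, i.e. a is a unitary divisor of 308.
Complemented elements: 1, 4, 7, 11, 28, 44, ... (2 more)
Count: 8


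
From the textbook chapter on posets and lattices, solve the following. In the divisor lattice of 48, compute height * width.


Height = length of longest chain minus 1; width = size of largest antichain.
A maximum chain: 1 | 3 | 6 | 12 | 24 | 48  (height 5).
A maximum antichain: {2, 3}  (width 2).
Product = 5 * 2 = 10


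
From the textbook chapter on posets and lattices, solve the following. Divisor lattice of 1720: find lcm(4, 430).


In a divisor lattice, join = lcm (least common multiple).
gcd(4,430) = 2
lcm(4,430) = 4*430/gcd = 1720/2 = 860


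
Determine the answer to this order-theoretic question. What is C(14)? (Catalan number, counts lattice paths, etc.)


C(n) = C(2n, n) / (n+1).
C(28, 14) = 40116600
C(14) = 40116600 / 15 = 2674440


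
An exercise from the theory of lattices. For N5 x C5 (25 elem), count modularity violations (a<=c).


Modular law: if a <= c then a v (b ^ c) = (a v b) ^ c.
Check all triples (a,b,c) with a <= c among 25 elements.
  e.g. a=(a,0), b=(c,0), c=(b,0): lhs=(a,0) != rhs=(b,0)
  e.g. a=(a,0), b=(c,1), c=(b,0): lhs=(a,0) != rhs=(b,0)
Total violating triples: 75


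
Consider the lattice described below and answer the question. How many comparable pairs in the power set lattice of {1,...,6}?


A comparable pair {a,b} has a < b or b < a in the order.
Count unordered pairs where one element is strictly below the other.
Examples: {{},{1}}, {{},{2}}, {{},{3}}, {{},{4}}, ...
Total comparable pairs: 665


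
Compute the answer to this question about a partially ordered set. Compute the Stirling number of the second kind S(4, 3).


S(n,k) = k*S(n-1,k) + S(n-1,k-1).
S(3,3) = 1, S(3,2) = 3
S(4,3) = 3*1 + 3 = 3 + 3
S(4,3) = 6


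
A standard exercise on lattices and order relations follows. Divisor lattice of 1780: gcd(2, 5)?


Meet=gcd.
gcd(2,5)=1


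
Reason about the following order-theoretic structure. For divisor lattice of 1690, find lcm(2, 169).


In a divisor lattice, join = lcm (least common multiple).
Compute lcm iteratively: start with first element, then lcm(current, next).
Elements: [2, 169]
lcm(2,169) = 338
Final lcm = 338


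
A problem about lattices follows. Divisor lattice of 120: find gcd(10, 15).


In a divisor lattice, meet = gcd (greatest common divisor).
By Euclidean algorithm or factoring: gcd(10,15) = 5


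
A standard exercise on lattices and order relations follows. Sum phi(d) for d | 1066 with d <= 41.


Divisors of 1066 up to 41: [1, 2, 13, 26, 41]
phi values: [1, 1, 12, 12, 40]
Sum = 66


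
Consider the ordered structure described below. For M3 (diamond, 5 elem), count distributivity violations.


Distributive law: a ^ (b v c) = (a ^ b) v (a ^ c).
Check all 5^3 = 125 ordered triples (a,b,c).
  e.g. a=a1, b=a2, c=a3: lhs=a1 != rhs=0
  e.g. a=a1, b=a3, c=a2: lhs=a1 != rhs=0
Total violating triples: 6


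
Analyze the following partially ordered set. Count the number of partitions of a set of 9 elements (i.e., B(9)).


B(n) = number of set partitions of an n-element set.
B(n) satisfies the recurrence: B(n+1) = sum_k C(n,k)*B(k).
B(9) = 21147


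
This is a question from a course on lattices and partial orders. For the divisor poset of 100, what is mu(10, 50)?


In a divisor lattice, mu(a,b) = mu(b/a) where mu is the classical Mobius function.
b/a = 50/10 = 5
Prime factorization of 5: primes [5]
5 is squarefree with 1 prime factor(s), so mu(5) = (-1)^1 = -1


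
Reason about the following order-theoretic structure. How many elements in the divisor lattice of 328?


Divisors of 328: [1, 2, 4, 8, 41, 82, 164, 328]
Count: 8


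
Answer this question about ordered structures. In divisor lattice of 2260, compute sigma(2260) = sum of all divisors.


sigma(n) = sum of divisors.
Divisors of 2260: [1, 2, 4, 5, 10, 20, 113, 226, 452, 565, 1130, 2260]
Sum = 4788


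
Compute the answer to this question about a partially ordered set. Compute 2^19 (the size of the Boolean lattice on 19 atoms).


Power set = 2^n.
2^19 = 524288


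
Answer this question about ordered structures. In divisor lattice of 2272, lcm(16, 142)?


Join=lcm.
gcd(16,142)=2
lcm=1136


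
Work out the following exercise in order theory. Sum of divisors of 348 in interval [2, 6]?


Interval [2,6] in divisors of 348: [2, 6]
Sum = 8


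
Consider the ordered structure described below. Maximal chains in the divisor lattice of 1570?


A maximal chain goes from the minimum element to a maximal element via cover relations.
Counting all min-to-max paths in the cover graph.
Total maximal chains: 6


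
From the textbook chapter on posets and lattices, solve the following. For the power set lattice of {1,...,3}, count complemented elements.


An element a is complemented if some b has a meet b = bottom, a join b = top.
every subset A has complement S\A, so all elements are complemented.
Complemented elements: {}, {1}, {2}, {3}, {1,2}, {1,3}, ... (2 more)
Count: 8


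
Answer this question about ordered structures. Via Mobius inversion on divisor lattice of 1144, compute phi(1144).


phi(n) = n * prod_{p|n} (1 - 1/p).
Prime divisors of 1144: [2, 11, 13]
phi(1144) = 1144 * (1 - 1/2) * (1 - 1/11) * (1 - 1/13)
phi(1144) = 480


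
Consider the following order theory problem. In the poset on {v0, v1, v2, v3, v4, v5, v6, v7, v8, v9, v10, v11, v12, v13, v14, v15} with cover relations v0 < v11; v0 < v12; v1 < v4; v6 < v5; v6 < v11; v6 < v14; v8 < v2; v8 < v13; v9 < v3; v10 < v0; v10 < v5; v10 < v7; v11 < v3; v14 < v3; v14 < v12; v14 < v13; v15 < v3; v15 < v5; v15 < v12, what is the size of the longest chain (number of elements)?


A chain is a totally ordered subset; we count the number of elements in a maximum chain.
Compute, for each element x, the size of the longest chain ending at x:
  v1: 1
  v6: 1
  v8: 1
  v9: 1
  v10: 1
  v15: 1
  ...
A maximum chain: v10 < v0 < v11 < v3
Number of elements in the longest chain: 4


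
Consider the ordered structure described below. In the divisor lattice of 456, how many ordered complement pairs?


Complement pair (a,b): a meet b = bottom, a join b = top.
Here: gcd(a,b)=1 and lcm(a,b)=456, i.e. a*b=456 with a,b coprime.
Pairs found: (1,456), (3,152), (8,57), (19,24), ... (4 more)
Total ordered pairs: 8


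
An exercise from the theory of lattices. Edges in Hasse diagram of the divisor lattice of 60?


A cover relation a -< b holds when a < b with no c strictly between.
Cover relations:
  1 -< 2
  1 -< 3
  1 -< 5
  2 -< 4
  2 -< 6
  2 -< 10
  3 -< 6
  3 -< 15
  ...12 more
Total: 20


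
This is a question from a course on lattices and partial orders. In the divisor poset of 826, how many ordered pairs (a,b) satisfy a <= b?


The order relation is {(a,b) : a <= b}, reflexive so it includes (a,a).
Examples: (1,1), (1,118), (1,14), (1,2), (1,413), ...
Total ordered pairs: 27


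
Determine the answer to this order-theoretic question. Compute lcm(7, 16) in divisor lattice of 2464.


In a divisor lattice, join = lcm (least common multiple).
gcd(7,16) = 1
lcm(7,16) = 7*16/gcd = 112/1 = 112


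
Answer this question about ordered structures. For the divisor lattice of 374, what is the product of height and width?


Height = length of longest chain minus 1; width = size of largest antichain.
A maximum chain: 1 | 17 | 187 | 374  (height 3).
A maximum antichain: {2, 11, 17}  (width 3).
Product = 3 * 3 = 9


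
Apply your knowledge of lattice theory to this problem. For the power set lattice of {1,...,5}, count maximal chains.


A maximal chain goes from the minimum element to a maximal element via cover relations.
Counting all min-to-max paths in the cover graph.
Total maximal chains: 120


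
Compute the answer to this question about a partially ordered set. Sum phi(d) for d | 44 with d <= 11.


Divisors of 44 up to 11: [1, 2, 4, 11]
phi values: [1, 1, 2, 10]
Sum = 14


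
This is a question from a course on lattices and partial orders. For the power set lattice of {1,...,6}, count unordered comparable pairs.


A comparable pair {a,b} has a < b or b < a in the order.
Count unordered pairs where one element is strictly below the other.
Examples: {{},{1}}, {{},{2}}, {{},{3}}, {{},{4}}, ...
Total comparable pairs: 665
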